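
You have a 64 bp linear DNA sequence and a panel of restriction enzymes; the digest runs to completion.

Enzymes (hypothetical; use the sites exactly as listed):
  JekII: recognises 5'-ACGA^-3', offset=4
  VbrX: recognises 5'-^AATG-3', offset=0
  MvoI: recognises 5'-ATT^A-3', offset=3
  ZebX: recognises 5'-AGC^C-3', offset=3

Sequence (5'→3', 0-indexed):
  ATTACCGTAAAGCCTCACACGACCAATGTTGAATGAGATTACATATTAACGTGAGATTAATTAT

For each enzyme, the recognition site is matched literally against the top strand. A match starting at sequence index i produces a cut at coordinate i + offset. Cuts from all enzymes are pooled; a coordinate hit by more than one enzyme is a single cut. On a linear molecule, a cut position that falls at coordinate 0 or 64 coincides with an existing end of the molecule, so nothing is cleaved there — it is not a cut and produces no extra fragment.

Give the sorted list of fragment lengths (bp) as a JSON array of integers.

Site scan:
  JekII (ACGA, off=4): starts [18] → cuts [22]
  VbrX (AATG, off=0): starts [24, 31] → cuts [24, 31]
  MvoI (ATTA, off=3): starts [0, 37, 44, 55, 59] → cuts [3, 40, 47, 58, 62]
  ZebX (AGCC, off=3): starts [10] → cuts [13]

Pooled cuts: [3, 13, 22, 24, 31, 40, 47, 58, 62]

Fragments:
  [0,3): 3 bp
  [3,13): 10 bp
  [13,22): 9 bp
  [22,24): 2 bp
  [24,31): 7 bp
  [31,40): 9 bp
  [40,47): 7 bp
  [47,58): 11 bp
  [58,62): 4 bp
  [62,64): 2 bp

[2,2,3,4,7,7,9,9,10,11]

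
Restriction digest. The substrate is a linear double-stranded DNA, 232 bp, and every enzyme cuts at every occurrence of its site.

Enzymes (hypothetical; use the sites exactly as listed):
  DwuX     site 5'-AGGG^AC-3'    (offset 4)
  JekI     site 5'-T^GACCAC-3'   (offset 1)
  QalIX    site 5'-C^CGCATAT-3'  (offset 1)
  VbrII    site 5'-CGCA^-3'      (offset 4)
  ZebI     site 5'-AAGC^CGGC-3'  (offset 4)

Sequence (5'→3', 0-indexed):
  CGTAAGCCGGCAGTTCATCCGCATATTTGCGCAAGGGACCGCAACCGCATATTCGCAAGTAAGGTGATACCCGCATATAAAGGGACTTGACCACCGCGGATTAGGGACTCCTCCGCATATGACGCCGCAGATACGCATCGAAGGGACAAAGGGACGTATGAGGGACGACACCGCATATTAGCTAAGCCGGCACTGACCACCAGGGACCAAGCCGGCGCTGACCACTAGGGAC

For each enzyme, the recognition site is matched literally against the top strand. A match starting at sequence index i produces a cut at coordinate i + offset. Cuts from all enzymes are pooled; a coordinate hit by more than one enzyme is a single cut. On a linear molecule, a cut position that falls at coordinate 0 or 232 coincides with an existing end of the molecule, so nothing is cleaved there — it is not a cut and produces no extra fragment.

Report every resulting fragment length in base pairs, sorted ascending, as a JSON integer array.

[2,2,4,4,4,4,4,4,4,6,7,7,7,7,7,7,8,8,8,8,9,10,11,11,11,12,12,12,14,18]

Site scan:
  DwuX AGGGAC/4: at [33, 80, 102, 141, 149, 160, 201, 226] ⇒ [37, 84, 106, 145, 153, 164, 205, 230]
  JekI TGACCAC/1: at [87, 193, 218] ⇒ [88, 194, 219]
  QalIX CCGCATAT/1: at [18, 44, 70, 112, 170] ⇒ [19, 45, 71, 113, 171]
  VbrII CGCA/4: at [19, 29, 39, 45, 53, 71, 113, 125, 133, 171] ⇒ [23, 33, 43, 49, 57, 75, 117, 129, 137, 175]
  ZebI AAGCCGGC/4: at [3, 183, 208] ⇒ [7, 187, 212]

All cut coordinates (distinct, sorted): [7, 19, 23, 33, 37, 43, 45, 49, 57, 71, 75, 84, 88, 106, 113, 117, 129, 137, 145, 153, 164, 171, 175, 187, 194, 205, 212, 219, 230]

Fragment lengths:
  [0,7): 7 bp
  [7,19): 12 bp
  [19,23): 4 bp
  [23,33): 10 bp
  [33,37): 4 bp
  [37,43): 6 bp
  [43,45): 2 bp
  [45,49): 4 bp
  [49,57): 8 bp
  [57,71): 14 bp
  [71,75): 4 bp
  [75,84): 9 bp
  [84,88): 4 bp
  [88,106): 18 bp
  [106,113): 7 bp
  [113,117): 4 bp
  [117,129): 12 bp
  [129,137): 8 bp
  [137,145): 8 bp
  [145,153): 8 bp
  [153,164): 11 bp
  [164,171): 7 bp
  [171,175): 4 bp
  [175,187): 12 bp
  [187,194): 7 bp
  [194,205): 11 bp
  [205,212): 7 bp
  [212,219): 7 bp
  [219,230): 11 bp
  [230,232): 2 bp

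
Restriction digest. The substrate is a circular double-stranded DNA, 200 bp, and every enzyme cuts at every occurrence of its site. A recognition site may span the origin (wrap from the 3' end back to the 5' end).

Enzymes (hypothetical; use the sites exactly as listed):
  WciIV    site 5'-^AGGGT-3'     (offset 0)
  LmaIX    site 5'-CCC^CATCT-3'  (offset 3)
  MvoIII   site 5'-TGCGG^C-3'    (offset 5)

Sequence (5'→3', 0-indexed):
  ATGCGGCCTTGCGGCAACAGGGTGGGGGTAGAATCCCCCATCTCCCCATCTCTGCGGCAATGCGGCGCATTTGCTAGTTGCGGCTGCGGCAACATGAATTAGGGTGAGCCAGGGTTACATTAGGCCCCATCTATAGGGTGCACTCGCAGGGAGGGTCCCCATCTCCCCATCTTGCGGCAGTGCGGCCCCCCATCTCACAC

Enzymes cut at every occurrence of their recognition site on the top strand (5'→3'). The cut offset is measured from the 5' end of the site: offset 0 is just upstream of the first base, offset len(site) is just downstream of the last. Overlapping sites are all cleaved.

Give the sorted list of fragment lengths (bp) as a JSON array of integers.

Scan for sites:
  WciIV AGGGT/0: at [18, 100, 110, 134, 151] ⇒ [18, 100, 110, 134, 151]
  LmaIX CCCCATCT/3: at [35, 43, 124, 156, 164, 187] ⇒ [38, 46, 127, 159, 167, 190]
  MvoIII TGCGGC/5: at [1, 9, 52, 60, 78, 84, 172, 180] ⇒ [6, 14, 57, 65, 83, 89, 177, 185]

All cut coordinates (distinct, sorted): [6, 14, 18, 38, 46, 57, 65, 83, 89, 100, 110, 127, 134, 151, 159, 167, 177, 185, 190]

Fragment lengths:
  6→14: 8 bp
  14→18: 4 bp
  18→38: 20 bp
  38→46: 8 bp
  46→57: 11 bp
  57→65: 8 bp
  65→83: 18 bp
  83→89: 6 bp
  89→100: 11 bp
  100→110: 10 bp
  110→127: 17 bp
  127→134: 7 bp
  134→151: 17 bp
  151→159: 8 bp
  159→167: 8 bp
  167→177: 10 bp
  177→185: 8 bp
  185→190: 5 bp
  190→6 (wrap): 200-190+6 = 16 bp

[4,5,6,7,8,8,8,8,8,8,10,10,11,11,16,17,17,18,20]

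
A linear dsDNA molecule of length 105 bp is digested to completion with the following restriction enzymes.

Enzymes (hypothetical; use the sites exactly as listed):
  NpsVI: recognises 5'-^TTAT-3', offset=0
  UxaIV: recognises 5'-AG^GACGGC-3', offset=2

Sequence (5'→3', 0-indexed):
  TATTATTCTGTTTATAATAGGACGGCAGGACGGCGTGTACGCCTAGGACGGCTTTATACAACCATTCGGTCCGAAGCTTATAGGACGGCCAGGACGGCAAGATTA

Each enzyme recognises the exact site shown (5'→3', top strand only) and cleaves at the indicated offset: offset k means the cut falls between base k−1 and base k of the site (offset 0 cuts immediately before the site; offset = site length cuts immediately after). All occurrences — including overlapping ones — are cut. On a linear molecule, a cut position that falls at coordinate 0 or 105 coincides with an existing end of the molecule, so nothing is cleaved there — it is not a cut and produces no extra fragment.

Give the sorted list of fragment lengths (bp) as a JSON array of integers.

Per-enzyme occurrences:
  NpsVI (TTAT, off=0): starts [2, 11, 53, 77] → cuts [2, 11, 53, 77]
  UxaIV (AGGACGGC, off=2): starts [18, 26, 44, 81, 90] → cuts [20, 28, 46, 83, 92]

Pooled cuts: [2, 11, 20, 28, 46, 53, 77, 83, 92]

Fragment lengths:
  [0,2): 2 bp
  [2,11): 9 bp
  [11,20): 9 bp
  [20,28): 8 bp
  [28,46): 18 bp
  [46,53): 7 bp
  [53,77): 24 bp
  [77,83): 6 bp
  [83,92): 9 bp
  [92,105): 13 bp

[2,6,7,8,9,9,9,13,18,24]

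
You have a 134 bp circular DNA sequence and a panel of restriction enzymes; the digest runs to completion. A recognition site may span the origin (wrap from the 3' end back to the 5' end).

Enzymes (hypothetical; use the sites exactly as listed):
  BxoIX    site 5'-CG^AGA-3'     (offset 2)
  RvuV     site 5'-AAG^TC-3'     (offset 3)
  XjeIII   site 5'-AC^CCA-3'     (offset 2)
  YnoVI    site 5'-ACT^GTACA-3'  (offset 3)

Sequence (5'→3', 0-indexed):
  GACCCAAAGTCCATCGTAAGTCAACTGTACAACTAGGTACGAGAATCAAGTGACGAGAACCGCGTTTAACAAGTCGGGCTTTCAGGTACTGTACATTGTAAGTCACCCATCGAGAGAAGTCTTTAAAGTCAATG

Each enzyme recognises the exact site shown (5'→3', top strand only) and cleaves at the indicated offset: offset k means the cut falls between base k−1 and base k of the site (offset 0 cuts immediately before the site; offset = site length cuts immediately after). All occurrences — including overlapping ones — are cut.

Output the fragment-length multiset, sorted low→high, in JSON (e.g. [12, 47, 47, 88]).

Scan for sites:
  BxoIX CGAGA/2: at [39, 53, 110] ⇒ [41, 55, 112]
  RvuV AAGTC/3: at [6, 17, 70, 99, 116, 125] ⇒ [9, 20, 73, 102, 119, 128]
  XjeIII ACCCA/2: at [1, 104] ⇒ [3, 106]
  YnoVI ACTGTACA/3: at [23, 87] ⇒ [26, 90]

All cut coordinates (distinct, sorted): [3, 9, 20, 26, 41, 55, 73, 90, 102, 106, 112, 119, 128]

Fragment lengths:
  3→9: 6 bp
  9→20: 11 bp
  20→26: 6 bp
  26→41: 15 bp
  41→55: 14 bp
  55→73: 18 bp
  73→90: 17 bp
  90→102: 12 bp
  102→106: 4 bp
  106→112: 6 bp
  112→119: 7 bp
  119→128: 9 bp
  128→3 (wrap): 134-128+3 = 9 bp

[4,6,6,6,7,9,9,11,12,14,15,17,18]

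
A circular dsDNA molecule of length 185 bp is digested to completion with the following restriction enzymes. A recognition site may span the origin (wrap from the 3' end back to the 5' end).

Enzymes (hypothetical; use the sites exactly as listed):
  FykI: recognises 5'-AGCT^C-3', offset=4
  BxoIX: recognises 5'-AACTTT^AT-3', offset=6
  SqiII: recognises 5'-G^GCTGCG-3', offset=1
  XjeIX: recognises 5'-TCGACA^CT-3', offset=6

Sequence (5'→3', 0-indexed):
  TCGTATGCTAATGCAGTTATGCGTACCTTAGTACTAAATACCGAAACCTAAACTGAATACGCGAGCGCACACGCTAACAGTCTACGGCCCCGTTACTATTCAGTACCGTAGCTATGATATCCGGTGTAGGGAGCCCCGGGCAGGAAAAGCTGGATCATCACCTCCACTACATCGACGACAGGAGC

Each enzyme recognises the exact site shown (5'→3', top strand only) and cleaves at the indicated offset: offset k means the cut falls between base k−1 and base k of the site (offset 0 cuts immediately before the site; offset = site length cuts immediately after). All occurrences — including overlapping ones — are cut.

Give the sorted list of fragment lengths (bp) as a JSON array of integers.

[185]

Scan for sites:
  FykI AGCTC/4: at [182] ⇒ [1]
  BxoIX (AACTTTAT, off=6): no sites
  SqiII (GGCTGCG, off=1): no sites
  XjeIX (TCGACACT, off=6): no sites

Pooled cuts: [1]

Fragments:
  1→1 (wrap): 185-1+1 = 185 bp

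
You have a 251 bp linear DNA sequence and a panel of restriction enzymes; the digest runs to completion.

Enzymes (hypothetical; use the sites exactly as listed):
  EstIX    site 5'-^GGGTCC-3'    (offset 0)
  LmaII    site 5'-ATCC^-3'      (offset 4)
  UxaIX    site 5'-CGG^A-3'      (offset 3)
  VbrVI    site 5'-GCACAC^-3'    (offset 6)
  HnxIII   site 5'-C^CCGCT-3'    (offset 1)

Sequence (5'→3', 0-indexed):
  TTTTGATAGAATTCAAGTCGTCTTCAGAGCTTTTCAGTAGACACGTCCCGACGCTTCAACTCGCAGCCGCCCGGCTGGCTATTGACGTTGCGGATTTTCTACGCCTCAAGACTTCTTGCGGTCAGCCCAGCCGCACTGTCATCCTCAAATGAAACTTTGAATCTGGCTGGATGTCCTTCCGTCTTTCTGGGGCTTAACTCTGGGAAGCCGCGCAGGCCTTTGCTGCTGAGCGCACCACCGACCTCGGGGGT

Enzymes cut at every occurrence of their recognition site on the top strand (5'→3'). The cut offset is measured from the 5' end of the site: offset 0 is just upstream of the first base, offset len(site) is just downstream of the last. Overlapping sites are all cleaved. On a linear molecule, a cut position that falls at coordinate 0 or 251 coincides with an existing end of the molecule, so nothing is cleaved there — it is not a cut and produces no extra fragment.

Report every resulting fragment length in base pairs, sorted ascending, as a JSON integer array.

Per-enzyme occurrences:
  EstIX (GGGTCC, off=0): no sites
  LmaII ATCC/4: at [140] ⇒ [144]
  UxaIX CGGA/3: at [90] ⇒ [93]
  VbrVI (GCACAC, off=6): no sites
  HnxIII (CCCGCT, off=1): no sites

All cut coordinates (distinct, sorted): [93, 144]

Fragments:
  [0,93): 93 bp
  [93,144): 51 bp
  [144,251): 107 bp

[51,93,107]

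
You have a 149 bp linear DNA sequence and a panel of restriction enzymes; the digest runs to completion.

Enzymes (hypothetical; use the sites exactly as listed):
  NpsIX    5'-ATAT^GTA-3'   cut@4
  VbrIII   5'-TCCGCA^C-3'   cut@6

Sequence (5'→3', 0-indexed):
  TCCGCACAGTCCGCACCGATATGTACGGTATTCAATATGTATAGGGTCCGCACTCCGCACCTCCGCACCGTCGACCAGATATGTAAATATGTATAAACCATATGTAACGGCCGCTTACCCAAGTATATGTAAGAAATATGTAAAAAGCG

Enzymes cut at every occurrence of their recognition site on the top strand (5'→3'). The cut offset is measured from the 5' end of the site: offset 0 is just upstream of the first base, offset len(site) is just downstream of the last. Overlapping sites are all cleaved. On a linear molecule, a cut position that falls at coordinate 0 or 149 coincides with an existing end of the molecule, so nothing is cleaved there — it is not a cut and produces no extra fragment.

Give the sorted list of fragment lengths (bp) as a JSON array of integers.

Per-enzyme occurrences:
  NpsIX (ATATGTA, off=4): starts [18, 34, 78, 86, 99, 124, 135] → cuts [22, 38, 82, 90, 103, 128, 139]
  VbrIII (TCCGCAC, off=6): starts [0, 9, 46, 53, 61] → cuts [6, 15, 52, 59, 67]

Pooled cuts: [6, 15, 22, 38, 52, 59, 67, 82, 90, 103, 128, 139]

Fragments:
  [0,6): 6 bp
  [6,15): 9 bp
  [15,22): 7 bp
  [22,38): 16 bp
  [38,52): 14 bp
  [52,59): 7 bp
  [59,67): 8 bp
  [67,82): 15 bp
  [82,90): 8 bp
  [90,103): 13 bp
  [103,128): 25 bp
  [128,139): 11 bp
  [139,149): 10 bp

[6,7,7,8,8,9,10,11,13,14,15,16,25]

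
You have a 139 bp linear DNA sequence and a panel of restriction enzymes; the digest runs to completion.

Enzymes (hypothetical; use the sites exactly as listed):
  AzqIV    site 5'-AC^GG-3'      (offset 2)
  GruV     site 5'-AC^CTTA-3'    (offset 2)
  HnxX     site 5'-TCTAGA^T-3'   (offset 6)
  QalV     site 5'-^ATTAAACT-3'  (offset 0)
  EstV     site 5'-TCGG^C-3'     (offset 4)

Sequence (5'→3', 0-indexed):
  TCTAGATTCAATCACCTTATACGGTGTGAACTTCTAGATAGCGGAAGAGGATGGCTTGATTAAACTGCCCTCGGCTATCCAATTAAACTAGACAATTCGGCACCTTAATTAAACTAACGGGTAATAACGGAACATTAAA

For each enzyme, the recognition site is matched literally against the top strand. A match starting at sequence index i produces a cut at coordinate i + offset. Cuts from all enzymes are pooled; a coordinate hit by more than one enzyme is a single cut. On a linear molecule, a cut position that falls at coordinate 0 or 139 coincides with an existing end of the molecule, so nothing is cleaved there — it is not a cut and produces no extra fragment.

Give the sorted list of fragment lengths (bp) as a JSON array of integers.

[3,4,6,7,7,9,10,11,11,16,16,19,20]

Per-enzyme occurrences:
  AzqIV ACGG/2: at [20, 116, 126] ⇒ [22, 118, 128]
  GruV ACCTTA/2: at [13, 101] ⇒ [15, 103]
  HnxX TCTAGAT/6: at [0, 32] ⇒ [6, 38]
  QalV ATTAAACT/0: at [58, 81, 107] ⇒ [58, 81, 107]
  EstV TCGGC/4: at [70, 96] ⇒ [74, 100]

Pooled cuts: [6, 15, 22, 38, 58, 74, 81, 100, 103, 107, 118, 128]

Fragment lengths:
  [0,6): 6 bp
  [6,15): 9 bp
  [15,22): 7 bp
  [22,38): 16 bp
  [38,58): 20 bp
  [58,74): 16 bp
  [74,81): 7 bp
  [81,100): 19 bp
  [100,103): 3 bp
  [103,107): 4 bp
  [107,118): 11 bp
  [118,128): 10 bp
  [128,139): 11 bp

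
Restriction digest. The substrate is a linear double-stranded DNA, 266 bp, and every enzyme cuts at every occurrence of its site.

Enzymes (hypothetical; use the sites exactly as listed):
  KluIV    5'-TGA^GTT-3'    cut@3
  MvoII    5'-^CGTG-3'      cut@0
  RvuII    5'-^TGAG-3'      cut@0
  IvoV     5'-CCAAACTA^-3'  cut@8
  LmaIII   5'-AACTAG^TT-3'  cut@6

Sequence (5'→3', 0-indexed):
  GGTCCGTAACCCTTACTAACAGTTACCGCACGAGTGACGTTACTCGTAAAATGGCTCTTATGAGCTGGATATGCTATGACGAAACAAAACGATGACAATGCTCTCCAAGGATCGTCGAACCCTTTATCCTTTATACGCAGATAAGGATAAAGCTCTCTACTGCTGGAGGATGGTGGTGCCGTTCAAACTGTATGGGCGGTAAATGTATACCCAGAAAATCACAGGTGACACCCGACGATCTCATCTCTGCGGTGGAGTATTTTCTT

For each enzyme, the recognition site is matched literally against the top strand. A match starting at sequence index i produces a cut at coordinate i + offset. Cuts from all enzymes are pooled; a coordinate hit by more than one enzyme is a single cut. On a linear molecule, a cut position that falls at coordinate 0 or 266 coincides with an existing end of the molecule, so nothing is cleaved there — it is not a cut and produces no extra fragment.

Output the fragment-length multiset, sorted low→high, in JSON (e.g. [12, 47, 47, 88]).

[60,206]

Per-enzyme occurrences:
  KluIV (TGAGTT, off=3): no sites
  MvoII (CGTG, off=0): no sites
  RvuII (TGAG, off=0): starts [60] → cuts [60]
  IvoV (CCAAACTA, off=8): no sites
  LmaIII (AACTAGTT, off=6): no sites

Pooled cuts: [60]

Fragment lengths:
  [0,60): 60 bp
  [60,266): 206 bp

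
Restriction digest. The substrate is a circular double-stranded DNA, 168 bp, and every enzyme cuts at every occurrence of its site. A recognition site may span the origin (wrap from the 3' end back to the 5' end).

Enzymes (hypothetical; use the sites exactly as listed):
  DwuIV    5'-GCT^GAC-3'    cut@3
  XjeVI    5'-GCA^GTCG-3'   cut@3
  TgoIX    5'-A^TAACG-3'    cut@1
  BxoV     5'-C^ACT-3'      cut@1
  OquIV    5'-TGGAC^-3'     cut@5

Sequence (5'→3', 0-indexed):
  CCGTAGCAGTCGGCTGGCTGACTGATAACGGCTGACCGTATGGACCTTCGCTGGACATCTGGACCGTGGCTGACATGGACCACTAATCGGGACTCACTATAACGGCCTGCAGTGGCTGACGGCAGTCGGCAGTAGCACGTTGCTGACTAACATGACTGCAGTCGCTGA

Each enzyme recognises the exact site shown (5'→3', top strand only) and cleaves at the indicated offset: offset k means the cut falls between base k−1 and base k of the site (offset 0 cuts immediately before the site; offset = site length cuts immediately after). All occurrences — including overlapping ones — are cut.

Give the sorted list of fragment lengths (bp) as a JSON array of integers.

[1,4,6,6,7,7,8,8,9,10,11,11,12,14,16,18,20]

Site scan:
  DwuIV (GCTGAC, off=3): starts [16, 30, 68, 114, 141, 163] → cuts [19, 33, 71, 117, 144, 166]
  XjeVI (GCAGTCG, off=3): starts [5, 121, 157] → cuts [8, 124, 160]
  TgoIX (ATAACG, off=1): starts [24, 98] → cuts [25, 99]
  BxoV (CACT, off=1): starts [80, 94] → cuts [81, 95]
  OquIV (TGGAC, off=5): starts [40, 51, 59, 75] → cuts [45, 56, 64, 80]

All cut coordinates (distinct, sorted): [8, 19, 25, 33, 45, 56, 64, 71, 80, 81, 95, 99, 117, 124, 144, 160, 166]

Fragment lengths:
  8→19: 11 bp
  19→25: 6 bp
  25→33: 8 bp
  33→45: 12 bp
  45→56: 11 bp
  56→64: 8 bp
  64→71: 7 bp
  71→80: 9 bp
  80→81: 1 bp
  81→95: 14 bp
  95→99: 4 bp
  99→117: 18 bp
  117→124: 7 bp
  124→144: 20 bp
  144→160: 16 bp
  160→166: 6 bp
  166→8 (wrap): 168-166+8 = 10 bp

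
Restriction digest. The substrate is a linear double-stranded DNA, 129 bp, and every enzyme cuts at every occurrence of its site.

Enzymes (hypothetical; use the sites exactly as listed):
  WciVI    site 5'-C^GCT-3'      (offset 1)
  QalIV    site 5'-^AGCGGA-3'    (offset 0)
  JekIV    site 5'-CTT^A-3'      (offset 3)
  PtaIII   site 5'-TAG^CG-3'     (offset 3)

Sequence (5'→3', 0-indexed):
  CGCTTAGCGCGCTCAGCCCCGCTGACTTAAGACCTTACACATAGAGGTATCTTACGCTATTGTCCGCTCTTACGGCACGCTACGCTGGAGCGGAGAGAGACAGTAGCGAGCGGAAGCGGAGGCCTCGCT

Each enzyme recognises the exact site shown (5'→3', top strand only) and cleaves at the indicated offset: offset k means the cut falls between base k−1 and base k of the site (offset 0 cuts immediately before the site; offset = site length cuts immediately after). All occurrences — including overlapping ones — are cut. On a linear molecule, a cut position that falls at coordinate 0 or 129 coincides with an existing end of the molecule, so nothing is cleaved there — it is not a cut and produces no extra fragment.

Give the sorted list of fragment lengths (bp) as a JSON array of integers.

[1,2,2,2,3,3,4,5,5,6,6,7,8,8,10,10,12,17,18]

Per-enzyme occurrences:
  WciVI (CGCT, off=1): starts [0, 9, 19, 54, 64, 77, 82, 125] → cuts [1, 10, 20, 55, 65, 78, 83, 126]
  QalIV (AGCGGA, off=0): starts [88, 108, 114] → cuts [88, 108, 114]
  JekIV (CTTA, off=3): starts [2, 25, 33, 50, 68] → cuts [5, 28, 36, 53, 71]
  PtaIII (TAGCG, off=3): starts [4, 103] → cuts [7, 106]

All cut coordinates (distinct, sorted): [1, 5, 7, 10, 20, 28, 36, 53, 55, 65, 71, 78, 83, 88, 106, 108, 114, 126]

Fragments:
  [0,1): 1 bp
  [1,5): 4 bp
  [5,7): 2 bp
  [7,10): 3 bp
  [10,20): 10 bp
  [20,28): 8 bp
  [28,36): 8 bp
  [36,53): 17 bp
  [53,55): 2 bp
  [55,65): 10 bp
  [65,71): 6 bp
  [71,78): 7 bp
  [78,83): 5 bp
  [83,88): 5 bp
  [88,106): 18 bp
  [106,108): 2 bp
  [108,114): 6 bp
  [114,126): 12 bp
  [126,129): 3 bp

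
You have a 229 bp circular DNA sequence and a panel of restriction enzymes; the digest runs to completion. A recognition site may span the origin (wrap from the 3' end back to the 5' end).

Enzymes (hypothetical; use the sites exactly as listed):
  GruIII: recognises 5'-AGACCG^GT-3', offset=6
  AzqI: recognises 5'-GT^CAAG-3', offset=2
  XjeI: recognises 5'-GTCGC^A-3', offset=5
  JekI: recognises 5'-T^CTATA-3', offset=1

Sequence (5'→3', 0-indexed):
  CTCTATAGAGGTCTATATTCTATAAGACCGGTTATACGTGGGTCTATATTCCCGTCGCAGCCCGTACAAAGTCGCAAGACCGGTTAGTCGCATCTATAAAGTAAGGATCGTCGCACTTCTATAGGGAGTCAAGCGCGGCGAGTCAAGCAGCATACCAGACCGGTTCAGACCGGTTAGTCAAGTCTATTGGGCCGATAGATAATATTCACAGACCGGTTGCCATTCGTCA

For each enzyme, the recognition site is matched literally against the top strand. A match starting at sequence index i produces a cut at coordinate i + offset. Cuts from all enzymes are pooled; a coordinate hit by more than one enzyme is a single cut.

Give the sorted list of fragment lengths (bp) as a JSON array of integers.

Per-enzyme occurrences:
  GruIII (AGACCGGT, off=6): starts [24, 76, 156, 166, 209] → cuts [30, 82, 162, 172, 215]
  AzqI (GTCAAG, off=2): starts [127, 141, 176] → cuts [129, 143, 178]
  XjeI (GTCGCA, off=5): starts [53, 70, 86, 109] → cuts [58, 75, 91, 114]
  JekI (TCTATA, off=1): starts [1, 11, 18, 42, 92, 117] → cuts [2, 12, 19, 43, 93, 118]

All cut coordinates (distinct, sorted): [2, 12, 19, 30, 43, 58, 75, 82, 91, 93, 114, 118, 129, 143, 162, 172, 178, 215]

Fragment lengths:
  2→12: 10 bp
  12→19: 7 bp
  19→30: 11 bp
  30→43: 13 bp
  43→58: 15 bp
  58→75: 17 bp
  75→82: 7 bp
  82→91: 9 bp
  91→93: 2 bp
  93→114: 21 bp
  114→118: 4 bp
  118→129: 11 bp
  129→143: 14 bp
  143→162: 19 bp
  162→172: 10 bp
  172→178: 6 bp
  178→215: 37 bp
  215→2 (wrap): 229-215+2 = 16 bp

[2,4,6,7,7,9,10,10,11,11,13,14,15,16,17,19,21,37]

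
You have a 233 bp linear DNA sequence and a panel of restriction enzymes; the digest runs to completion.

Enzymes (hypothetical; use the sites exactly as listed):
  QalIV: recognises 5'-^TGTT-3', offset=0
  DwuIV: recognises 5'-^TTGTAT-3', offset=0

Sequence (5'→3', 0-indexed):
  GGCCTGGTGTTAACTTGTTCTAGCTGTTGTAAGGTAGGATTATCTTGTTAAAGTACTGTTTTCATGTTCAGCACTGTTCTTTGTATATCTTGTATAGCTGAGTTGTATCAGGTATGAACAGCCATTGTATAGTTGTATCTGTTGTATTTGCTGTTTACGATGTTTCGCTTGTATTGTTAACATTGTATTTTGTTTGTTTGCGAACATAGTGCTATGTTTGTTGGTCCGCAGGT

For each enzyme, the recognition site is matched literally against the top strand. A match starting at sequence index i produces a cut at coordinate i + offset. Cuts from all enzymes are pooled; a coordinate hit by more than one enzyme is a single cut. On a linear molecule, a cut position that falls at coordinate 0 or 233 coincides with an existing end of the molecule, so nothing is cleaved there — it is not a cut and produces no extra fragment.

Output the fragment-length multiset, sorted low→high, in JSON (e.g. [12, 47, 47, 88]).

[2,4,4,6,6,7,7,8,8,8,8,8,8,9,9,9,10,10,11,13,15,20,21,22]

Scan for sites:
  QalIV (TGTT, off=0): starts [7, 15, 24, 45, 56, 64, 74, 139, 151, 160, 174, 190, 194, 214, 218] → cuts [7, 15, 24, 45, 56, 64, 74, 139, 151, 160, 174, 190, 194, 214, 218]
  DwuIV (TTGTAT, off=0): starts [80, 89, 102, 124, 132, 141, 168, 182] → cuts [80, 89, 102, 124, 132, 141, 168, 182]

All cut coordinates (distinct, sorted): [7, 15, 24, 45, 56, 64, 74, 80, 89, 102, 124, 132, 139, 141, 151, 160, 168, 174, 182, 190, 194, 214, 218]

Fragment lengths:
  [0,7): 7 bp
  [7,15): 8 bp
  [15,24): 9 bp
  [24,45): 21 bp
  [45,56): 11 bp
  [56,64): 8 bp
  [64,74): 10 bp
  [74,80): 6 bp
  [80,89): 9 bp
  [89,102): 13 bp
  [102,124): 22 bp
  [124,132): 8 bp
  [132,139): 7 bp
  [139,141): 2 bp
  [141,151): 10 bp
  [151,160): 9 bp
  [160,168): 8 bp
  [168,174): 6 bp
  [174,182): 8 bp
  [182,190): 8 bp
  [190,194): 4 bp
  [194,214): 20 bp
  [214,218): 4 bp
  [218,233): 15 bp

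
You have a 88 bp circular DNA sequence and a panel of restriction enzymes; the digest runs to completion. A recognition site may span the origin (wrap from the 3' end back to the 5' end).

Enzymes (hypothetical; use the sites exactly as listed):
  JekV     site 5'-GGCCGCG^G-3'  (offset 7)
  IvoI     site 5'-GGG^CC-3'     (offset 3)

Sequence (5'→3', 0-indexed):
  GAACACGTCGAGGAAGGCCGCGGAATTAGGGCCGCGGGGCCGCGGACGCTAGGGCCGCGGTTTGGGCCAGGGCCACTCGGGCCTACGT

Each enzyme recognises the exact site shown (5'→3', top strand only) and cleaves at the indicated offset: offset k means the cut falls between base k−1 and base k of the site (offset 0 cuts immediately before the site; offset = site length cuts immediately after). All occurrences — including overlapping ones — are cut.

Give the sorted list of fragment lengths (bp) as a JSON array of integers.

[3,5,5,5,6,7,9,9,10,29]

Scan for sites:
  JekV (GGCCGCGG, off=7): starts [15, 29, 37, 52] → cuts [22, 36, 44, 59]
  IvoI (GGGCC, off=3): starts [28, 36, 51, 63, 69, 78] → cuts [31, 39, 54, 66, 72, 81]

Pooled cuts: [22, 31, 36, 39, 44, 54, 59, 66, 72, 81]

Fragment lengths:
  22→31: 9 bp
  31→36: 5 bp
  36→39: 3 bp
  39→44: 5 bp
  44→54: 10 bp
  54→59: 5 bp
  59→66: 7 bp
  66→72: 6 bp
  72→81: 9 bp
  81→22 (wrap): 88-81+22 = 29 bp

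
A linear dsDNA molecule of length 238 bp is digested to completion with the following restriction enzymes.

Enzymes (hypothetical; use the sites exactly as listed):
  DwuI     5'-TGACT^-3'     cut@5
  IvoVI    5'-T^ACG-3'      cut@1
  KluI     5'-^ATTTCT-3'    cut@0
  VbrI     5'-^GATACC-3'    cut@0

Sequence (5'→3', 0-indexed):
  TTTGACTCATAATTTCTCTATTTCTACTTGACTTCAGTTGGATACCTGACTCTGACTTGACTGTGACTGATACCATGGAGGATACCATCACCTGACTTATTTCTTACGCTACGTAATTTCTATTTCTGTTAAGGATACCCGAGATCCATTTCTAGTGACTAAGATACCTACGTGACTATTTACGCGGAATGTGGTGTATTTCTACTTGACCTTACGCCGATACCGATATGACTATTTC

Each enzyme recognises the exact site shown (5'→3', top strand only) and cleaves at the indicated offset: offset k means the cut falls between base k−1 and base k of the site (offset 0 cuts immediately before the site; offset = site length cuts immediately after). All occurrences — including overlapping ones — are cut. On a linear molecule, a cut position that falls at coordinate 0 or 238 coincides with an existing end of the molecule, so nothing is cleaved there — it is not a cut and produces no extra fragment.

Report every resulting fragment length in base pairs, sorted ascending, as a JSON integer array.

Per-enzyme occurrences:
  DwuI TGACT/5: at [2, 28, 46, 52, 57, 63, 92, 155, 172, 228] ⇒ [7, 33, 51, 57, 62, 68, 97, 160, 177, 233]
  IvoVI TACG/1: at [104, 109, 168, 180, 212] ⇒ [105, 110, 169, 181, 213]
  KluI ATTTCT/0: at [11, 19, 98, 115, 121, 147, 197] ⇒ [11, 19, 98, 115, 121, 147, 197]
  VbrI GATACC/0: at [40, 68, 80, 133, 162, 218] ⇒ [40, 68, 80, 133, 162, 218]

Pooled cuts: [7, 11, 19, 33, 40, 51, 57, 62, 68, 80, 97, 98, 105, 110, 115, 121, 133, 147, 160, 162, 169, 177, 181, 197, 213, 218, 233]

Fragment lengths:
  [0,7): 7 bp
  [7,11): 4 bp
  [11,19): 8 bp
  [19,33): 14 bp
  [33,40): 7 bp
  [40,51): 11 bp
  [51,57): 6 bp
  [57,62): 5 bp
  [62,68): 6 bp
  [68,80): 12 bp
  [80,97): 17 bp
  [97,98): 1 bp
  [98,105): 7 bp
  [105,110): 5 bp
  [110,115): 5 bp
  [115,121): 6 bp
  [121,133): 12 bp
  [133,147): 14 bp
  [147,160): 13 bp
  [160,162): 2 bp
  [162,169): 7 bp
  [169,177): 8 bp
  [177,181): 4 bp
  [181,197): 16 bp
  [197,213): 16 bp
  [213,218): 5 bp
  [218,233): 15 bp
  [233,238): 5 bp

[1,2,4,4,5,5,5,5,5,6,6,6,7,7,7,7,8,8,11,12,12,13,14,14,15,16,16,17]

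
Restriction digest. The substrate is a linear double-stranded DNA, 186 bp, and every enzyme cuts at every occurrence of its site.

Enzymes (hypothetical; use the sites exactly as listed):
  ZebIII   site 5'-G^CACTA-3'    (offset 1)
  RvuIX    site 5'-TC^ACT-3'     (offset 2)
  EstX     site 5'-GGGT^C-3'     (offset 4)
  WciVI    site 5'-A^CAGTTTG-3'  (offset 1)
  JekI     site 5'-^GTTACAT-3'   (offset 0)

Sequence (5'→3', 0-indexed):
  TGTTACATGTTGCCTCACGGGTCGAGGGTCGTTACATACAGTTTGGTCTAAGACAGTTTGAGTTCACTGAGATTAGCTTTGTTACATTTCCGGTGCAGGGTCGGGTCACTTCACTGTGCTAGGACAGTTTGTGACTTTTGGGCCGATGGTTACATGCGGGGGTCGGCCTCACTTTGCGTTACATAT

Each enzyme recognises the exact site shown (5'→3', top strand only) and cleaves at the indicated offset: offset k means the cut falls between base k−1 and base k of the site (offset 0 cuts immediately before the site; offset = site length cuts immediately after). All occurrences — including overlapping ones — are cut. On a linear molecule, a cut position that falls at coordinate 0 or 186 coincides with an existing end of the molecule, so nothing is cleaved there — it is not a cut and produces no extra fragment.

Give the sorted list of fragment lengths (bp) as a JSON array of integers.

Site scan:
  ZebIII (GCACTA, off=1): no sites
  RvuIX TCACT/2: at [63, 105, 110, 168] ⇒ [65, 107, 112, 170]
  EstX GGGTC/4: at [18, 25, 97, 102, 159] ⇒ [22, 29, 101, 106, 163]
  WciVI ACAGTTTG/1: at [37, 52, 123] ⇒ [38, 53, 124]
  JekI GTTACAT/0: at [1, 30, 80, 148, 177] ⇒ [1, 30, 80, 148, 177]

All cut coordinates (distinct, sorted): [1, 22, 29, 30, 38, 53, 65, 80, 101, 106, 107, 112, 124, 148, 163, 170, 177]

Fragment lengths:
  [0,1): 1 bp
  [1,22): 21 bp
  [22,29): 7 bp
  [29,30): 1 bp
  [30,38): 8 bp
  [38,53): 15 bp
  [53,65): 12 bp
  [65,80): 15 bp
  [80,101): 21 bp
  [101,106): 5 bp
  [106,107): 1 bp
  [107,112): 5 bp
  [112,124): 12 bp
  [124,148): 24 bp
  [148,163): 15 bp
  [163,170): 7 bp
  [170,177): 7 bp
  [177,186): 9 bp

[1,1,1,5,5,7,7,7,8,9,12,12,15,15,15,21,21,24]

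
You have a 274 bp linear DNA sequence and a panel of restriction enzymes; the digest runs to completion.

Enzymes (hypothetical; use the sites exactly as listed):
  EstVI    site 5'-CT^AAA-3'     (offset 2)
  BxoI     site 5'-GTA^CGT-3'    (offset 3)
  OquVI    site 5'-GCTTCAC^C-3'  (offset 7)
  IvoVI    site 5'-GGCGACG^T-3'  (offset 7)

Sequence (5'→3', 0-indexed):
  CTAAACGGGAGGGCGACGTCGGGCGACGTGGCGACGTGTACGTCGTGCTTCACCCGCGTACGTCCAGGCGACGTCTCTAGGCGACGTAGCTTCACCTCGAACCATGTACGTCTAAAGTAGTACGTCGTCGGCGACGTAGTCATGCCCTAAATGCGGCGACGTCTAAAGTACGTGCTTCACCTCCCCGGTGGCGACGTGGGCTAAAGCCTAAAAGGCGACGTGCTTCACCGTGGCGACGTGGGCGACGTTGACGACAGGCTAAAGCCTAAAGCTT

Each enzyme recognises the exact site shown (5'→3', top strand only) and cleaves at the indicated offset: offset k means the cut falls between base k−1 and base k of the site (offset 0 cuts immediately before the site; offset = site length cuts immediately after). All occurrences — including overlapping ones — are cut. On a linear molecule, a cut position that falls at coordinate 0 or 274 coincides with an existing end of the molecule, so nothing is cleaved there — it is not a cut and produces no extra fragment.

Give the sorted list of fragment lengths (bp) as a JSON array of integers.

Per-enzyme occurrences:
  EstVI (CTAAA, off=2): starts [0, 111, 146, 162, 200, 207, 258, 265] → cuts [2, 113, 148, 164, 202, 209, 260, 267]
  BxoI (GTACGT, off=3): starts [37, 57, 105, 119, 167] → cuts [40, 60, 108, 122, 170]
  OquVI (GCTTCACC, off=7): starts [46, 88, 173, 221] → cuts [53, 95, 180, 228]
  IvoVI (GGCGACGT, off=7): starts [11, 21, 29, 66, 79, 129, 154, 189, 213, 231, 240] → cuts [18, 28, 36, 73, 86, 136, 161, 196, 220, 238, 247]

Pooled cuts: [2, 18, 28, 36, 40, 53, 60, 73, 86, 95, 108, 113, 122, 136, 148, 161, 164, 170, 180, 196, 202, 209, 220, 228, 238, 247, 260, 267]

Fragments:
  [0,2): 2 bp
  [2,18): 16 bp
  [18,28): 10 bp
  [28,36): 8 bp
  [36,40): 4 bp
  [40,53): 13 bp
  [53,60): 7 bp
  [60,73): 13 bp
  [73,86): 13 bp
  [86,95): 9 bp
  [95,108): 13 bp
  [108,113): 5 bp
  [113,122): 9 bp
  [122,136): 14 bp
  [136,148): 12 bp
  [148,161): 13 bp
  [161,164): 3 bp
  [164,170): 6 bp
  [170,180): 10 bp
  [180,196): 16 bp
  [196,202): 6 bp
  [202,209): 7 bp
  [209,220): 11 bp
  [220,228): 8 bp
  [228,238): 10 bp
  [238,247): 9 bp
  [247,260): 13 bp
  [260,267): 7 bp
  [267,274): 7 bp

[2,3,4,5,6,6,7,7,7,7,8,8,9,9,9,10,10,10,11,12,13,13,13,13,13,13,14,16,16]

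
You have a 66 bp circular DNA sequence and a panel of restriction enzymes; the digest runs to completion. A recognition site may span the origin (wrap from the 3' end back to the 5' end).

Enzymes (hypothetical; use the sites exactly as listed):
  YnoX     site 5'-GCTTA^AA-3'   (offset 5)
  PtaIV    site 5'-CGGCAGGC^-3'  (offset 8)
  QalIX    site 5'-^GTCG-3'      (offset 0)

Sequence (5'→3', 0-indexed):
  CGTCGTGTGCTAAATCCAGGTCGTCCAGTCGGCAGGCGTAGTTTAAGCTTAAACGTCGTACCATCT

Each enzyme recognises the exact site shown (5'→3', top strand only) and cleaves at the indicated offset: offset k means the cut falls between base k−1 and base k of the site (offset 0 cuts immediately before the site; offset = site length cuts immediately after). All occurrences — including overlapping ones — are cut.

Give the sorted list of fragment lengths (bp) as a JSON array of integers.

[3,8,10,13,14,18]

Scan for sites:
  YnoX GCTTAAA/5: at [46] ⇒ [51]
  PtaIV CGGCAGGC/8: at [29] ⇒ [37]
  QalIX GTCG/0: at [1, 19, 27, 54] ⇒ [1, 19, 27, 54]

All cut coordinates (distinct, sorted): [1, 19, 27, 37, 51, 54]

Fragment lengths:
  1→19: 18 bp
  19→27: 8 bp
  27→37: 10 bp
  37→51: 14 bp
  51→54: 3 bp
  54→1 (wrap): 66-54+1 = 13 bp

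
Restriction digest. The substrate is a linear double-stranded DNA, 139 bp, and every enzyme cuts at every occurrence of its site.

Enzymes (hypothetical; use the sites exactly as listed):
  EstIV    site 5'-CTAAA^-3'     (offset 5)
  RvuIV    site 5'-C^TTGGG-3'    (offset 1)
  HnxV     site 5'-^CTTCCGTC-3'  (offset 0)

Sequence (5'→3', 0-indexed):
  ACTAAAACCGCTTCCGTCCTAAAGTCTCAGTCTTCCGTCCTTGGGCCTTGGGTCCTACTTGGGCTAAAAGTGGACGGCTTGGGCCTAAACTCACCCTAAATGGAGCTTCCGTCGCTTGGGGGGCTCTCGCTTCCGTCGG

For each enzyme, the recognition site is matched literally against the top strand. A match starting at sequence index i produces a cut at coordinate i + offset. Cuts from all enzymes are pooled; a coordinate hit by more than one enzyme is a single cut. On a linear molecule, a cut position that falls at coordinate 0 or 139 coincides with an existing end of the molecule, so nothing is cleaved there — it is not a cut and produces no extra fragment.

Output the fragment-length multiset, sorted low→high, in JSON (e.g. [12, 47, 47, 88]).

[4,5,6,7,8,9,10,10,10,10,11,11,11,13,14]

Site scan:
  EstIV CTAAA/5: at [1, 18, 63, 84, 95] ⇒ [6, 23, 68, 89, 100]
  RvuIV CTTGGG/1: at [39, 46, 57, 77, 114] ⇒ [40, 47, 58, 78, 115]
  HnxV CTTCCGTC/0: at [10, 31, 105, 129] ⇒ [10, 31, 105, 129]

Pooled cuts: [6, 10, 23, 31, 40, 47, 58, 68, 78, 89, 100, 105, 115, 129]

Fragment lengths:
  [0,6): 6 bp
  [6,10): 4 bp
  [10,23): 13 bp
  [23,31): 8 bp
  [31,40): 9 bp
  [40,47): 7 bp
  [47,58): 11 bp
  [58,68): 10 bp
  [68,78): 10 bp
  [78,89): 11 bp
  [89,100): 11 bp
  [100,105): 5 bp
  [105,115): 10 bp
  [115,129): 14 bp
  [129,139): 10 bp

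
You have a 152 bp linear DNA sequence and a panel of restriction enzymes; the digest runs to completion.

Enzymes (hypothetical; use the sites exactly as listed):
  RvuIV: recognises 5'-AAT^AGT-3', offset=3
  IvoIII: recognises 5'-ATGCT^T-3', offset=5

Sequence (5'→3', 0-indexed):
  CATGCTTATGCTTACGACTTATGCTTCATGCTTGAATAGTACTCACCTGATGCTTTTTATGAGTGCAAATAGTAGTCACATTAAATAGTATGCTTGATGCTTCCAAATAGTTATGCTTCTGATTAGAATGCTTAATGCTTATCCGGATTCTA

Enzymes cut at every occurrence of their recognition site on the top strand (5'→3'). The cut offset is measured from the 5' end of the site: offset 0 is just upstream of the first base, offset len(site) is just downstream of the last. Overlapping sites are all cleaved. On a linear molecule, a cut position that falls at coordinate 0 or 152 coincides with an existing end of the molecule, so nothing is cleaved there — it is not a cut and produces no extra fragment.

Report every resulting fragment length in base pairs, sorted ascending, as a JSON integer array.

Per-enzyme occurrences:
  RvuIV AATAGT/3: at [34, 67, 83, 105] ⇒ [37, 70, 86, 108]
  IvoIII ATGCTT/5: at [1, 7, 20, 27, 49, 89, 96, 112, 127, 134] ⇒ [6, 12, 25, 32, 54, 94, 101, 117, 132, 139]

Pooled cuts: [6, 12, 25, 32, 37, 54, 70, 86, 94, 101, 108, 117, 132, 139]

Fragments:
  [0,6): 6 bp
  [6,12): 6 bp
  [12,25): 13 bp
  [25,32): 7 bp
  [32,37): 5 bp
  [37,54): 17 bp
  [54,70): 16 bp
  [70,86): 16 bp
  [86,94): 8 bp
  [94,101): 7 bp
  [101,108): 7 bp
  [108,117): 9 bp
  [117,132): 15 bp
  [132,139): 7 bp
  [139,152): 13 bp

[5,6,6,7,7,7,7,8,9,13,13,15,16,16,17]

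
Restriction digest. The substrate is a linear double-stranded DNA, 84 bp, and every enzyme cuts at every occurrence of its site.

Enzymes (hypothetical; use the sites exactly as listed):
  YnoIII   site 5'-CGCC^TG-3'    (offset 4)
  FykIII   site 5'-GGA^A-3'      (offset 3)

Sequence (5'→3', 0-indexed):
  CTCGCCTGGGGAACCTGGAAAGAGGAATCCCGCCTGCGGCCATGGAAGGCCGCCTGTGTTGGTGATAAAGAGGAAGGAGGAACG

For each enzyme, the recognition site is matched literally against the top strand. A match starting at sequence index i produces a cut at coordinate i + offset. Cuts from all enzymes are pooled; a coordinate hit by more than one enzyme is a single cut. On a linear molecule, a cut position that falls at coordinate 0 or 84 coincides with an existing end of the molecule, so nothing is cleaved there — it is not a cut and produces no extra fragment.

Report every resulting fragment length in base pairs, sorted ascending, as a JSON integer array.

[3,6,6,7,7,7,8,8,12,20]

Per-enzyme occurrences:
  YnoIII CGCCTG/4: at [2, 30, 50] ⇒ [6, 34, 54]
  FykIII GGAA/3: at [9, 16, 23, 43, 71, 78] ⇒ [12, 19, 26, 46, 74, 81]

Pooled cuts: [6, 12, 19, 26, 34, 46, 54, 74, 81]

Fragments:
  [0,6): 6 bp
  [6,12): 6 bp
  [12,19): 7 bp
  [19,26): 7 bp
  [26,34): 8 bp
  [34,46): 12 bp
  [46,54): 8 bp
  [54,74): 20 bp
  [74,81): 7 bp
  [81,84): 3 bp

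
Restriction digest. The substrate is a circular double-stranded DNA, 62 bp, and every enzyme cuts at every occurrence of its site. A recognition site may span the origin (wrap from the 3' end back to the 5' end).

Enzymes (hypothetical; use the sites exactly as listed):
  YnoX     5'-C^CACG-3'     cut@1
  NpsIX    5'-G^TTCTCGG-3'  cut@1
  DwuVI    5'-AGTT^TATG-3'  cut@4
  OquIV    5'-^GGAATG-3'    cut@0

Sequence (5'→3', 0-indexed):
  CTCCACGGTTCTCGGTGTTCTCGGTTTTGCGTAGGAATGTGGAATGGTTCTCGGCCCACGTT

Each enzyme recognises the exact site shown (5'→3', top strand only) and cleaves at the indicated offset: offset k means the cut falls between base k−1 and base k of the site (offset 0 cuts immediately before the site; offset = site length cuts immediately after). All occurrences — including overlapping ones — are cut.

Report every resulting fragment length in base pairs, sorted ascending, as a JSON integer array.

Scan for sites:
  YnoX (CCACG, off=1): starts [2, 55] → cuts [3, 56]
  NpsIX (GTTCTCGG, off=1): starts [7, 16, 46] → cuts [8, 17, 47]
  DwuVI (AGTTTATG, off=4): no sites
  OquIV (GGAATG, off=0): starts [33, 40] → cuts [33, 40]

All cut coordinates (distinct, sorted): [3, 8, 17, 33, 40, 47, 56]

Fragments:
  3→8: 5 bp
  8→17: 9 bp
  17→33: 16 bp
  33→40: 7 bp
  40→47: 7 bp
  47→56: 9 bp
  56→3 (wrap): 62-56+3 = 9 bp

[5,7,7,9,9,9,16]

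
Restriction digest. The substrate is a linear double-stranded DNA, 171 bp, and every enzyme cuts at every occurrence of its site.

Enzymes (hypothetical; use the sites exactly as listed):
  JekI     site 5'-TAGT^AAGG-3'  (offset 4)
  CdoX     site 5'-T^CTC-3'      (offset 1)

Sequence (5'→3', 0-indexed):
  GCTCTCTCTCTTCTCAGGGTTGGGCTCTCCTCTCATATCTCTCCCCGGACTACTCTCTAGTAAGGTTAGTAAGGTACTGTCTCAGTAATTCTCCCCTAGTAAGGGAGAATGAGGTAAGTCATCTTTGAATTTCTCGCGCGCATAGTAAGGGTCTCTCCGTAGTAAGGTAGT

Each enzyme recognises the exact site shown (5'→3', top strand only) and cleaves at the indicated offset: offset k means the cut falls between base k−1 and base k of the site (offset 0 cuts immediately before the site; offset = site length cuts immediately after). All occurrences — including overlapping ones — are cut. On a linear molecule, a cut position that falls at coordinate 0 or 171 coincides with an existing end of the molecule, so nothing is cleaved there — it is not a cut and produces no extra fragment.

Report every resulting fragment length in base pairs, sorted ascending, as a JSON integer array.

Site scan:
  JekI TAGTAAGG/4: at [57, 66, 96, 142, 159] ⇒ [61, 70, 100, 146, 163]
  CdoX TCTC/1: at [2, 4, 6, 11, 25, 30, 37, 39, 53, 79, 89, 131, 151, 153] ⇒ [3, 5, 7, 12, 26, 31, 38, 40, 54, 80, 90, 132, 152, 154]

Pooled cuts: [3, 5, 7, 12, 26, 31, 38, 40, 54, 61, 70, 80, 90, 100, 132, 146, 152, 154, 163]

Fragments:
  [0,3): 3 bp
  [3,5): 2 bp
  [5,7): 2 bp
  [7,12): 5 bp
  [12,26): 14 bp
  [26,31): 5 bp
  [31,38): 7 bp
  [38,40): 2 bp
  [40,54): 14 bp
  [54,61): 7 bp
  [61,70): 9 bp
  [70,80): 10 bp
  [80,90): 10 bp
  [90,100): 10 bp
  [100,132): 32 bp
  [132,146): 14 bp
  [146,152): 6 bp
  [152,154): 2 bp
  [154,163): 9 bp
  [163,171): 8 bp

[2,2,2,2,3,5,5,6,7,7,8,9,9,10,10,10,14,14,14,32]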